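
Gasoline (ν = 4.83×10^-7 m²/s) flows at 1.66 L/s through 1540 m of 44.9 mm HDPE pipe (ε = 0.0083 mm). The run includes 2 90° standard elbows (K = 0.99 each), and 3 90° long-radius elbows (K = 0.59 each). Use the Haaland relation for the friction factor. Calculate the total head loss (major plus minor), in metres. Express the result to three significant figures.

V = 4Q/(πD²) = 1.048 m/s; V²/2g = 0.05602 m
Re = 9.75×10^4, ε/D = 1.85×10^-4 → f = 0.01875 (Haaland)
Major: h_f = f(L/D)·V²/2g = 0.01875·34298·0.05602 = 36.02 m
Minor: ΣK = 3.75; h_m = ΣK·V²/2g = 0.2101 m
Total H_L = 36.02 + 0.2101 = 36.23 m

H_L ≈ 36.2 m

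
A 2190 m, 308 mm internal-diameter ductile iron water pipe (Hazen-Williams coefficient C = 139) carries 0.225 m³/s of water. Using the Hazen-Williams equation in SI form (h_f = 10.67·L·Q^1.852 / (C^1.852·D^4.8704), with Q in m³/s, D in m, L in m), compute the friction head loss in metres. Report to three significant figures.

h_f ≈ 49.1 m

h_f = 10.67·2190·0.225^1.852 / (139^1.852·0.308^4.8704) = 49.09 m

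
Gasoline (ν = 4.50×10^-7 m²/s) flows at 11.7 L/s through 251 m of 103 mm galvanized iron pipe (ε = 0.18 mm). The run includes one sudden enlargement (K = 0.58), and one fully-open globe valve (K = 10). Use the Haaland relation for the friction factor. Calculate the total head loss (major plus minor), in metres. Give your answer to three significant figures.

H_L ≈ 6.74 m

V = 4Q/(πD²) = 1.404 m/s; V²/2g = 0.1005 m
Re = 3.21×10^5, ε/D = 0.00175 → f = 0.02319 (Haaland)
Major: h_f = f(L/D)·V²/2g = 0.02319·2437·0.1005 = 5.680 m
Minor: ΣK = 10.6; h_m = ΣK·V²/2g = 1.063 m
Total H_L = 5.680 + 1.063 = 6.743 m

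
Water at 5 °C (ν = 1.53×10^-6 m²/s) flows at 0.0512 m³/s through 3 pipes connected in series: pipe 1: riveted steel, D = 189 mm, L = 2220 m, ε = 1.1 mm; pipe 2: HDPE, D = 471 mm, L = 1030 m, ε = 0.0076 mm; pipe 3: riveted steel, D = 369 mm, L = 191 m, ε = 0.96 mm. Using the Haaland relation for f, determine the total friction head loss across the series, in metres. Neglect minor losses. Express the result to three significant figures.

Pipe 1: V = 1.825 m/s, Re = 2.25×10^5, ε/D = 0.00582, f = 0.03223, h_1 = f(L/D)V²/2g = 64.25 m
Pipe 2: V = 0.2939 m/s, Re = 9.05×10^4, ε/D = 1.61×10^-5, f = 0.01826, h_2 = f(L/D)V²/2g = 0.1757 m
Pipe 3: V = 0.4788 m/s, Re = 1.15×10^5, ε/D = 0.00260, f = 0.02632, h_3 = f(L/D)V²/2g = 0.1591 m
Series → Q common, losses add: H = Σh = 64.59 m

H ≈ 64.6 m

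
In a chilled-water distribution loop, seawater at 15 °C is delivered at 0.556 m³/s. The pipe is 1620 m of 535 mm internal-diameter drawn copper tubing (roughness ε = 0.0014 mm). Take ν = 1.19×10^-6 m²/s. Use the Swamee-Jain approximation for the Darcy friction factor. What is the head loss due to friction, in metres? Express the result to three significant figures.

h_f ≈ 10.8 m

V = 4Q/(πD²) = 4·0.556/(π·0.535²) = 2.473 m/s
Re = VD/ν = 2.473·0.535/1.19×10^-6 = 1.11×10^6 → turbulent
ε/D = 0.0014/535 = 2.62×10^-6
Swamee-Jain: f = 0.01147
h_f = f(L/D)V²/(2g) = 0.01147·(1620/0.535)·2.473²/(2·9.81) = 10.83 m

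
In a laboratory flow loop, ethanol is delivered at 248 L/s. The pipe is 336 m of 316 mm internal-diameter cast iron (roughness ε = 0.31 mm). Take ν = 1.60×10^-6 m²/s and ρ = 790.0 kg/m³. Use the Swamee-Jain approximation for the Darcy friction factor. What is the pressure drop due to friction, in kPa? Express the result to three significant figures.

Δp ≈ 84.6 kPa

V = 4Q/(πD²) = 4·0.248/(π·0.316²) = 3.162 m/s
Re = VD/ν = 3.162·0.316/1.60×10^-6 = 6.25×10^5 → turbulent
ε/D = 0.31/316 = 9.81×10^-4
Swamee-Jain: f = 0.02014
h_f = f(L/D)V²/(2g) = 0.02014·(336/0.316)·3.162²/(2·9.81) = 10.92 m
Δp = ρg·h_f = 790.0·9.81·10.92 = 84.60 kPa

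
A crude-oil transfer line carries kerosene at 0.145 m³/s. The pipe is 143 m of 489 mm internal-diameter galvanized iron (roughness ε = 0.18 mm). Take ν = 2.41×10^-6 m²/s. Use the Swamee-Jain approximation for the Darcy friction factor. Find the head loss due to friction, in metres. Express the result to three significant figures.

V = 4Q/(πD²) = 4·0.145/(π·0.489²) = 0.7721 m/s
Re = VD/ν = 0.7721·0.489/2.41×10^-6 = 1.57×10^5 → turbulent
ε/D = 0.18/489 = 3.68×10^-4
Swamee-Jain: f = 0.01870
h_f = f(L/D)V²/(2g) = 0.01870·(143/0.489)·0.7721²/(2·9.81) = 0.1662 m

h_f ≈ 0.166 m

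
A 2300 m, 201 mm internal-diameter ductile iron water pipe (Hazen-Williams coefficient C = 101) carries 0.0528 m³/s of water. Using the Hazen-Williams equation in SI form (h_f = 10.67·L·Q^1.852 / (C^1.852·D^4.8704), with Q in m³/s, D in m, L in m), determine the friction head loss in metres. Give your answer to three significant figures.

h_f ≈ 50.8 m

h_f = 10.67·2300·0.0528^1.852 / (101^1.852·0.201^4.8704) = 50.81 m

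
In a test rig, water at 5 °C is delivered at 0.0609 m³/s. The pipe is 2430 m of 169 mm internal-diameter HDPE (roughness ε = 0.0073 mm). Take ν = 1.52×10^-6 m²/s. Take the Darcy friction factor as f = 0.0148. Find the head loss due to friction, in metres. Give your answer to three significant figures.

V = 4Q/(πD²) = 4·0.0609/(π·0.169²) = 2.715 m/s
h_f = f(L/D)V²/(2g) = 0.01480·(2430/0.169)·2.715²/(2·9.81) = 79.94 m

h_f ≈ 79.9 m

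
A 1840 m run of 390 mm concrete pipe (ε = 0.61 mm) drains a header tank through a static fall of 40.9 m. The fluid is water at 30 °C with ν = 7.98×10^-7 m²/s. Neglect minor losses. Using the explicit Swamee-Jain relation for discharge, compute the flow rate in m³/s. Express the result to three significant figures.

Q ≈ 0.331 m³/s

Swamee-Jain (Type II): Q = -0.965·√(gD⁵h_f/L)·ln[ε/(3.7D) + √(3.17ν²L/(gD³h_f))]
√(gD⁵h_f/L) = √(9.81·0.390⁵·40.9/1840) = 0.04436
ε/(3.7D) = 4.23×10^-4; √(3.17ν²L/(gD³h_f)) = 1.25×10^-5
Q = -0.965·0.04436·ln(4.352×10^-4) = 0.3313 m³/s
Check: V = 2.77 m/s, Re = 1.36×10^6, f = 0.02219, h_f = 41.0 m ≈ 40.9 m ✓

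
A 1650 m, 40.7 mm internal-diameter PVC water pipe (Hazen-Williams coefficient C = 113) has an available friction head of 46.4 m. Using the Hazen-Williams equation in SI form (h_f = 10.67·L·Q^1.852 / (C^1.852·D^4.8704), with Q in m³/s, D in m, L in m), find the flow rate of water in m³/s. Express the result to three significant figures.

Q ≈ 0.00101 m³/s

Rearranging: Q = [h_f·C^1.852·D^4.8704 / (10.67·L)]^(1/1.852)
Q = [46.4·113^1.852·0.0407^4.8704 / (10.67·1650)]^0.540 = 0.001009 m³/s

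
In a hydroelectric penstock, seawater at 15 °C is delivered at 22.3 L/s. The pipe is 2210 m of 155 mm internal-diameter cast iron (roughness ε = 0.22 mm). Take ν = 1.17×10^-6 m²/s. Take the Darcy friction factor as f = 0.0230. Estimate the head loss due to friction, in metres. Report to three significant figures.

V = 4Q/(πD²) = 4·0.0223/(π·0.155²) = 1.182 m/s
h_f = f(L/D)V²/(2g) = 0.02300·(2210/0.155)·1.182²/(2·9.81) = 23.34 m

h_f ≈ 23.3 m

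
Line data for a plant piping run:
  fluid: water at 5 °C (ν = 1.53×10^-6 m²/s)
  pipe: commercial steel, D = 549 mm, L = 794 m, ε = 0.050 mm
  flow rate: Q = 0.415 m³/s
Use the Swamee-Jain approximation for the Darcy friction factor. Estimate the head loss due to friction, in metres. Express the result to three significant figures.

h_f ≈ 3.17 m

V = 4Q/(πD²) = 4·0.415/(π·0.549²) = 1.753 m/s
Re = VD/ν = 1.753·0.549/1.53×10^-6 = 6.29×10^5 → turbulent
ε/D = 0.050/549 = 9.11×10^-5
Swamee-Jain: f = 0.01399
h_f = f(L/D)V²/(2g) = 0.01399·(794/0.549)·1.753²/(2·9.81) = 3.170 m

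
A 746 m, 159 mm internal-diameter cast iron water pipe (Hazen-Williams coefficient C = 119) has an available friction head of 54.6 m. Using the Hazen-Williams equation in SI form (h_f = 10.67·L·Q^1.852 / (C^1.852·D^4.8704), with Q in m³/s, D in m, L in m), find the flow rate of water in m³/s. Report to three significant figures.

Rearranging: Q = [h_f·C^1.852·D^4.8704 / (10.67·L)]^(1/1.852)
Q = [54.6·119^1.852·0.159^4.8704 / (10.67·746)]^0.540 = 0.06413 m³/s

Q ≈ 0.0641 m³/s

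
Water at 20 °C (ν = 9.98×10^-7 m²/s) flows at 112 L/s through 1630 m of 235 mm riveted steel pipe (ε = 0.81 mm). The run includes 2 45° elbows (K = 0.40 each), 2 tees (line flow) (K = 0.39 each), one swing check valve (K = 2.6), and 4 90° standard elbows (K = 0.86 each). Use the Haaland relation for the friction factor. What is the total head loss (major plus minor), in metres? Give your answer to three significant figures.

H_L ≈ 67.3 m

V = 4Q/(πD²) = 2.582 m/s; V²/2g = 0.3398 m
Re = 6.08×10^5, ε/D = 0.00345 → f = 0.02745 (Haaland)
Major: h_f = f(L/D)·V²/2g = 0.02745·6936·0.3398 = 64.72 m
Minor: ΣK = 7.62; h_m = ΣK·V²/2g = 2.590 m
Total H_L = 64.72 + 2.590 = 67.31 m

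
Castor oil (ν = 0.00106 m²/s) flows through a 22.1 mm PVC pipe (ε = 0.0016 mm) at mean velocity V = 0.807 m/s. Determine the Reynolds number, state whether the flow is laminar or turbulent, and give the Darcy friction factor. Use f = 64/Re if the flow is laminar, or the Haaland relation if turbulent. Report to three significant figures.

Re = VD/ν = 0.8070·0.0221/0.00106 = 16.8
Re < 2300 → laminar → f = 64/Re = 3.804

Re ≈ 16.8; laminar; f = 64/Re ≈ 3.80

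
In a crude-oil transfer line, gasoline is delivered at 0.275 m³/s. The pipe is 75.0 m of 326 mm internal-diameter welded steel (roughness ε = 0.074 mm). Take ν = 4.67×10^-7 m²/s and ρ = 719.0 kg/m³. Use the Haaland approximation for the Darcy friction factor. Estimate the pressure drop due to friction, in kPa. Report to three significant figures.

Δp ≈ 13.0 kPa

V = 4Q/(πD²) = 4·0.275/(π·0.326²) = 3.295 m/s
Re = VD/ν = 3.295·0.326/4.67×10^-7 = 2.30×10^6 → turbulent
ε/D = 0.074/326 = 2.27×10^-4
Haaland: f = 0.01447
h_f = f(L/D)V²/(2g) = 0.01447·(75.0/0.326)·3.295²/(2·9.81) = 1.842 m
Δp = ρg·h_f = 719.0·9.81·1.842 = 12.99 kPa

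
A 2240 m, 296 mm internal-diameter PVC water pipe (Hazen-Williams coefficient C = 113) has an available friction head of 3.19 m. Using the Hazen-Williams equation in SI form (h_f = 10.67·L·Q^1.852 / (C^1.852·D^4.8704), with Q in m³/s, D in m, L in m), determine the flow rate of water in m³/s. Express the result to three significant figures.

Rearranging: Q = [h_f·C^1.852·D^4.8704 / (10.67·L)]^(1/1.852)
Q = [3.19·113^1.852·0.296^4.8704 / (10.67·2240)]^0.540 = 0.03720 m³/s

Q ≈ 0.0372 m³/s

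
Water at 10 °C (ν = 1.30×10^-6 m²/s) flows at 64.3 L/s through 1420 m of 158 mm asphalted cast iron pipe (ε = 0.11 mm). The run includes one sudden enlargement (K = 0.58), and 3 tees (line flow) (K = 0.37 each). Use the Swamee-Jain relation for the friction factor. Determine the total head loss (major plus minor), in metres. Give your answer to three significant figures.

H_L ≈ 95.0 m

V = 4Q/(πD²) = 3.279 m/s; V²/2g = 0.5482 m
Re = 3.99×10^5, ε/D = 6.96×10^-4 → f = 0.01909 (Swamee-Jain)
Major: h_f = f(L/D)·V²/2g = 0.01909·8987·0.5482 = 94.04 m
Minor: ΣK = 1.69; h_m = ΣK·V²/2g = 0.9264 m
Total H_L = 94.04 + 0.9264 = 94.97 m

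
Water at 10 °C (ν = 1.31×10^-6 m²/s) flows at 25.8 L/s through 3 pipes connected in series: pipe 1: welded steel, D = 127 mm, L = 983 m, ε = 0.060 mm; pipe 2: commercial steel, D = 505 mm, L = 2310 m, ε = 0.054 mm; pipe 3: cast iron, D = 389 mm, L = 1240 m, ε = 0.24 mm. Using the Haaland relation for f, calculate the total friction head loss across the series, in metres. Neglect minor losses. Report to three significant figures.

H ≈ 30.5 m

Pipe 1: V = 2.037 m/s, Re = 1.97×10^5, ε/D = 4.72×10^-4, f = 0.01851, h_1 = f(L/D)V²/2g = 30.29 m
Pipe 2: V = 0.1288 m/s, Re = 4.97×10^4, ε/D = 1.07×10^-4, f = 0.02105, h_2 = f(L/D)V²/2g = 0.08142 m
Pipe 3: V = 0.2171 m/s, Re = 6.45×10^4, ε/D = 6.17×10^-4, f = 0.02175, h_3 = f(L/D)V²/2g = 0.1666 m
Series → Q common, losses add: H = Σh = 30.54 m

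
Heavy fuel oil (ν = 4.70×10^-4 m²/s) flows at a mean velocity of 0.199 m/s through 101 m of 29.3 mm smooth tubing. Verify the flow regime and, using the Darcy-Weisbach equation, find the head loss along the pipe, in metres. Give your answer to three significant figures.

Re = VD/ν = 0.199·0.02930/4.70×10^-4 = 12.4 → laminar (Re < 2300)
f = 64/Re = 5.159
h_f = f(L/D)V²/(2g) = 5.159·(101/0.02930)·0.199²/(2·9.81) = 35.89 m

h_f ≈ 35.9 m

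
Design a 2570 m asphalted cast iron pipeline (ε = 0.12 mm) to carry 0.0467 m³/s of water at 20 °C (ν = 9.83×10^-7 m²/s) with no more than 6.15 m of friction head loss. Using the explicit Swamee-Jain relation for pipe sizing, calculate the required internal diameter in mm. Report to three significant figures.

D ≈ 272 mm

Swamee-Jain (Type III): D = 0.66·[ε^1.25·(LQ²/(gh_f))^4.75 + ν·Q^9.4·(L/(gh_f))^5.2]^0.04
LQ²/(gh_f) = 0.09290; L/(gh_f) = 42.60
Term 1 = ε^1.25·(…)^4.75 = 1.57×10^-10; Term 2 = ν·Q^9.4·(…)^5.2 = 9.06×10^-11
D = 0.66·(1.57×10^-10 + 9.06×10^-11)^0.04 = 0.2725 m = 272 mm
Check: V = 0.801 m/s, Re = 2.22×10^5, f = 0.01843, h_f = 5.68 m ≈ 6.15 m ✓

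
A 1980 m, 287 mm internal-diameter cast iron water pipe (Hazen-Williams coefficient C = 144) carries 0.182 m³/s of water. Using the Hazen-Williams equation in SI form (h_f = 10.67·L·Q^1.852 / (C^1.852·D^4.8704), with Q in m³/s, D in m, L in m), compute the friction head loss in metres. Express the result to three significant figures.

h_f ≈ 39.6 m

h_f = 10.67·1980·0.182^1.852 / (144^1.852·0.287^4.8704) = 39.58 m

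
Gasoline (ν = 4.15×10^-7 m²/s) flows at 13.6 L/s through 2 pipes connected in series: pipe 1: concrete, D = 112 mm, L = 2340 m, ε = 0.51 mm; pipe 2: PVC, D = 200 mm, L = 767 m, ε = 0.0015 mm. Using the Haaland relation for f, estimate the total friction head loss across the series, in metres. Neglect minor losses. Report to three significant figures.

Pipe 1: V = 1.380 m/s, Re = 3.73×10^5, ε/D = 0.00455, f = 0.02983, h_1 = f(L/D)V²/2g = 60.54 m
Pipe 2: V = 0.4329 m/s, Re = 2.09×10^5, ε/D = 7.50×10^-6, f = 0.01542, h_2 = f(L/D)V²/2g = 0.5647 m
Series → Q common, losses add: H = Σh = 61.10 m

H ≈ 61.1 m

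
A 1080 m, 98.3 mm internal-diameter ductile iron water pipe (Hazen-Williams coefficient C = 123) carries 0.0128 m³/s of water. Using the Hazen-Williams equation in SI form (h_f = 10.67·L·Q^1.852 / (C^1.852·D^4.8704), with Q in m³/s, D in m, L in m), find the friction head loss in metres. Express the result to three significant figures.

h_f = 10.67·1080·0.0128^1.852 / (123^1.852·0.0983^4.8704) = 39.11 m

h_f ≈ 39.1 m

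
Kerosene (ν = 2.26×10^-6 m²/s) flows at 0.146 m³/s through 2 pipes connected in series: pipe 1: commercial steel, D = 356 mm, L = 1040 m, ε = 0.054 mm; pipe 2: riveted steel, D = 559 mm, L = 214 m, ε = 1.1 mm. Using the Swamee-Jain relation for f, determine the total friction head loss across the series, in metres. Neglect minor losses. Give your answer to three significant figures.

Pipe 1: V = 1.467 m/s, Re = 2.31×10^5, ε/D = 1.52×10^-4, f = 0.01645, h_1 = f(L/D)V²/2g = 5.270 m
Pipe 2: V = 0.5949 m/s, Re = 1.47×10^5, ε/D = 0.00197, f = 0.02472, h_2 = f(L/D)V²/2g = 0.1707 m
Series → Q common, losses add: H = Σh = 5.441 m

H ≈ 5.44 m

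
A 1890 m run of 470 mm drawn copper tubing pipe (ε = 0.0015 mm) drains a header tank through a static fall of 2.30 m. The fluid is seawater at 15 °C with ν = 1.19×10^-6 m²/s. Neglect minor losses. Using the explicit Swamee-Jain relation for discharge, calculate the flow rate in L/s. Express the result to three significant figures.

Swamee-Jain (Type II): Q = -0.965·√(gD⁵h_f/L)·ln[ε/(3.7D) + √(3.17ν²L/(gD³h_f))]
√(gD⁵h_f/L) = √(9.81·0.470⁵·2.30/1890) = 0.01655
ε/(3.7D) = 8.63×10^-7; √(3.17ν²L/(gD³h_f)) = 6.02×10^-5
Q = -0.965·0.01655·ln(6.104×10^-5) = 0.1549 m³/s
Check: V = 0.893 m/s, Re = 3.53×10^5, f = 0.01399, h_f = 2.29 m ≈ 2.30 m ✓

Q ≈ 155 L/s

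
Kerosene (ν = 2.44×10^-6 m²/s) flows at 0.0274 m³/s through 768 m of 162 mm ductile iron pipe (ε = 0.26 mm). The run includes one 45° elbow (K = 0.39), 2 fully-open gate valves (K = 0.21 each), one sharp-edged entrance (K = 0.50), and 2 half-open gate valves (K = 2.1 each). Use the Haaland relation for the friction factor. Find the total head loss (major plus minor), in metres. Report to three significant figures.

H_L ≈ 10.8 m

V = 4Q/(πD²) = 1.329 m/s; V²/2g = 0.09007 m
Re = 8.83×10^4, ε/D = 0.00160 → f = 0.02409 (Haaland)
Major: h_f = f(L/D)·V²/2g = 0.02409·4741·0.09007 = 10.28 m
Minor: ΣK = 5.51; h_m = ΣK·V²/2g = 0.4963 m
Total H_L = 10.28 + 0.4963 = 10.78 m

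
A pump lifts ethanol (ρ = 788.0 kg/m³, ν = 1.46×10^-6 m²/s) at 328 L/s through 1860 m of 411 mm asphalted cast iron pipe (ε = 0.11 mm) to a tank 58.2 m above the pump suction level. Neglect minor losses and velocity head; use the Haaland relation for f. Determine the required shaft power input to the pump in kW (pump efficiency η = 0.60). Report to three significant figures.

V = 4Q/(πD²) = 2.472 m/s; Re = 6.96×10^5; ε/D = 2.68×10^-4; f = 0.01557
h_f = f(L/D)V²/2g = 21.95 m
Total head H = z + h_f = 58.2 + 21.95 = 80.15 m
P_hyd = ρgQH = 788.0·9.81·0.328·80.15 = 203.2 kW
P_shaft = P_hyd/η = 203.2/0.60 = 338.7 kW

P_shaft ≈ 339 kW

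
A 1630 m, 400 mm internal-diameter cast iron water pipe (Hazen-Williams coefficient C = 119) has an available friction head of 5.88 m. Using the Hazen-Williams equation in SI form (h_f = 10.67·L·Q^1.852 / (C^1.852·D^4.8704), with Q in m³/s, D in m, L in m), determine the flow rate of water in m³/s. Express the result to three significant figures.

Rearranging: Q = [h_f·C^1.852·D^4.8704 / (10.67·L)]^(1/1.852)
Q = [5.88·119^1.852·0.400^4.8704 / (10.67·1630)]^0.540 = 0.1428 m³/s

Q ≈ 0.143 m³/s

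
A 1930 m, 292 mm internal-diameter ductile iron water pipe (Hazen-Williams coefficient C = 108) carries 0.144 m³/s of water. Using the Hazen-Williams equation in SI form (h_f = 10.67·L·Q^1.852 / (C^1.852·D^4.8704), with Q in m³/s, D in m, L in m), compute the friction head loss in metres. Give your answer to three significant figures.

h_f ≈ 39.2 m

h_f = 10.67·1930·0.144^1.852 / (108^1.852·0.292^4.8704) = 39.17 m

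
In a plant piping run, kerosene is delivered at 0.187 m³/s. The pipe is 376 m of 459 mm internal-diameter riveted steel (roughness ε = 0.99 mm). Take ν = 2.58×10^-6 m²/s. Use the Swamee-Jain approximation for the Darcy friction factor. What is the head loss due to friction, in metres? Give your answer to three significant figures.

V = 4Q/(πD²) = 4·0.187/(π·0.459²) = 1.130 m/s
Re = VD/ν = 1.130·0.459/2.58×10^-6 = 2.01×10^5 → turbulent
ε/D = 0.99/459 = 0.00216
Swamee-Jain: f = 0.02492
h_f = f(L/D)V²/(2g) = 0.02492·(376/0.459)·1.130²/(2·9.81) = 1.329 m

h_f ≈ 1.33 m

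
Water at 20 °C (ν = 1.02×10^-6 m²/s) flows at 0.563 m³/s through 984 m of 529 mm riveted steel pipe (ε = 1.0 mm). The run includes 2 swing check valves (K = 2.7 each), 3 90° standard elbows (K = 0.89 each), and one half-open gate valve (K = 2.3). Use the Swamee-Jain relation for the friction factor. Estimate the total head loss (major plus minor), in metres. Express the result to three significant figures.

V = 4Q/(πD²) = 2.562 m/s; V²/2g = 0.3344 m
Re = 1.33×10^6, ε/D = 0.00189 → f = 0.02328 (Swamee-Jain)
Major: h_f = f(L/D)·V²/2g = 0.02328·1860·0.3344 = 14.48 m
Minor: ΣK = 10.4; h_m = ΣK·V²/2g = 3.468 m
Total H_L = 14.48 + 3.468 = 17.95 m

H_L ≈ 18.0 m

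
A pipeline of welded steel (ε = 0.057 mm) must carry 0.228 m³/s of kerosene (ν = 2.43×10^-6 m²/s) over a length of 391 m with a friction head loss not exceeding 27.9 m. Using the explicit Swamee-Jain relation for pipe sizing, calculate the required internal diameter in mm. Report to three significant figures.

D ≈ 252 mm

Swamee-Jain (Type III): D = 0.66·[ε^1.25·(LQ²/(gh_f))^4.75 + ν·Q^9.4·(L/(gh_f))^5.2]^0.04
LQ²/(gh_f) = 0.07426; L/(gh_f) = 1.429
Term 1 = ε^1.25·(…)^4.75 = 2.14×10^-11; Term 2 = ν·Q^9.4·(…)^5.2 = 1.43×10^-11
D = 0.66·(2.14×10^-11 + 1.43×10^-11)^0.04 = 0.2522 m = 252 mm
Check: V = 4.57 m/s, Re = 4.74×10^5, f = 0.01582, h_f = 26.1 m ≈ 27.9 m ✓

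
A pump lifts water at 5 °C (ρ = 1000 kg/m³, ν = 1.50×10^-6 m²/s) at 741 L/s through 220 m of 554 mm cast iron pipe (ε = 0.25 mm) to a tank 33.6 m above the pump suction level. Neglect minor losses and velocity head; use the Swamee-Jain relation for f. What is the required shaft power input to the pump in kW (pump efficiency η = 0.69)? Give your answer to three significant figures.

V = 4Q/(πD²) = 3.074 m/s; Re = 1.14×10^6; ε/D = 4.51×10^-4; f = 0.01690
h_f = f(L/D)V²/2g = 3.232 m
Total head H = z + h_f = 33.6 + 3.232 = 36.83 m
P_hyd = ρgQH = 1000·9.81·0.741·36.83 = 267.7 kW
P_shaft = P_hyd/η = 267.7/0.69 = 388.0 kW

P_shaft ≈ 388 kW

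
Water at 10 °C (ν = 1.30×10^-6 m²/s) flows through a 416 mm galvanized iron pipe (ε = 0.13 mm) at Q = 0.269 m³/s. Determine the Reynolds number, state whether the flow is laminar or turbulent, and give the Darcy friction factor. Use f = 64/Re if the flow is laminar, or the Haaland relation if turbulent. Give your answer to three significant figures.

Re ≈ 6.33×10^5; turbulent; f ≈ 0.0160

V = 4Q/(πD²) = 1.979 m/s
Re = VD/ν = 1.979·0.416/1.30×10^-6 = 6.33×10^5
Re > 4000 → turbulent; ε/D = 3.13×10^-4
Haaland: f = 0.01603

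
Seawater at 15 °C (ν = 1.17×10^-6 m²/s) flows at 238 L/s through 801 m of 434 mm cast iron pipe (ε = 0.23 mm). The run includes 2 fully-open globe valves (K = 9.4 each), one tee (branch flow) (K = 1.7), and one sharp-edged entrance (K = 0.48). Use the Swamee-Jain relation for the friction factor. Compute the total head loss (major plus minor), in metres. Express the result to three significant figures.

H_L ≈ 7.11 m

V = 4Q/(πD²) = 1.609 m/s; V²/2g = 0.1319 m
Re = 5.97×10^5, ε/D = 5.30×10^-4 → f = 0.01782 (Swamee-Jain)
Major: h_f = f(L/D)·V²/2g = 0.01782·1846·0.1319 = 4.338 m
Minor: ΣK = 21.0; h_m = ΣK·V²/2g = 2.768 m
Total H_L = 4.338 + 2.768 = 7.106 m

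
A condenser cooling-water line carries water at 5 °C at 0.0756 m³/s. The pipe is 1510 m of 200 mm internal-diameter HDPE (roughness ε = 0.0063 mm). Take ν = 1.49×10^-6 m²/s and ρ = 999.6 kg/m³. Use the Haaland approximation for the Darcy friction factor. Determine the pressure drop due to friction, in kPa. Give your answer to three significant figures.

V = 4Q/(πD²) = 4·0.0756/(π·0.200²) = 2.406 m/s
Re = VD/ν = 2.406·0.200/1.49×10^-6 = 3.23×10^5 → turbulent
ε/D = 0.0063/200 = 3.15×10^-5
Haaland: f = 0.01443
h_f = f(L/D)V²/(2g) = 0.01443·(1510/0.200)·2.406²/(2·9.81) = 32.15 m
Δp = ρg·h_f = 999.6·9.81·32.15 = 315.3 kPa

Δp ≈ 315 kPa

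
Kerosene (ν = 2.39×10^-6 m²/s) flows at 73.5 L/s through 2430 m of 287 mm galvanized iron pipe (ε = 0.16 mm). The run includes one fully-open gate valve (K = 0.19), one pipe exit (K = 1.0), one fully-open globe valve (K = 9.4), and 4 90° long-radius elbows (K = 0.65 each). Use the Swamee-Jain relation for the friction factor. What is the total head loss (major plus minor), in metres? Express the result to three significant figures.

V = 4Q/(πD²) = 1.136 m/s; V²/2g = 0.06579 m
Re = 1.36×10^5, ε/D = 5.57×10^-4 → f = 0.01994 (Swamee-Jain)
Major: h_f = f(L/D)·V²/2g = 0.01994·8467·0.06579 = 11.11 m
Minor: ΣK = 13.2; h_m = ΣK·V²/2g = 0.8678 m
Total H_L = 11.11 + 0.8678 = 11.98 m

H_L ≈ 12.0 m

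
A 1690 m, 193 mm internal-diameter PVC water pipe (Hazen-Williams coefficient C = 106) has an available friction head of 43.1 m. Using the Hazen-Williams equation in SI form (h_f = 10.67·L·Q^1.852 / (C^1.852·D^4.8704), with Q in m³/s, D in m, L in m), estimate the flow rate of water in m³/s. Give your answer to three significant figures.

Rearranging: Q = [h_f·C^1.852·D^4.8704 / (10.67·L)]^(1/1.852)
Q = [43.1·106^1.852·0.193^4.8704 / (10.67·1690)]^0.540 = 0.05382 m³/s

Q ≈ 0.0538 m³/s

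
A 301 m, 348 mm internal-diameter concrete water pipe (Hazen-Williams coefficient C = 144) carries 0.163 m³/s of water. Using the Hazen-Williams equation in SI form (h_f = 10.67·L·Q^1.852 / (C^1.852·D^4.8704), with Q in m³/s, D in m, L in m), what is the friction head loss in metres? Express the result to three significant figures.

h_f = 10.67·301·0.163^1.852 / (144^1.852·0.348^4.8704) = 1.919 m

h_f ≈ 1.92 m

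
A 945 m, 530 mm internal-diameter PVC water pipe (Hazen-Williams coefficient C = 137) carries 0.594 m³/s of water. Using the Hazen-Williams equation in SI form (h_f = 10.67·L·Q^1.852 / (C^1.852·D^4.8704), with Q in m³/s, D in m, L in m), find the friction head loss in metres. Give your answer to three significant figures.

h_f ≈ 9.34 m

h_f = 10.67·945·0.594^1.852 / (137^1.852·0.530^4.8704) = 9.340 m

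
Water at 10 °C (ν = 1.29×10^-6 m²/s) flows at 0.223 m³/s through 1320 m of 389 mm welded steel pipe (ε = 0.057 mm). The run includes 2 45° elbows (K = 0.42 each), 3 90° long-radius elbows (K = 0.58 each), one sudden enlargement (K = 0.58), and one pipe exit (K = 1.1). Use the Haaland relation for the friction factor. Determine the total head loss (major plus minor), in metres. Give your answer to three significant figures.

V = 4Q/(πD²) = 1.876 m/s; V²/2g = 0.1794 m
Re = 5.66×10^5, ε/D = 1.47×10^-4 → f = 0.01459 (Haaland)
Major: h_f = f(L/D)·V²/2g = 0.01459·3393·0.1794 = 8.886 m
Minor: ΣK = 4.26; h_m = ΣK·V²/2g = 0.7644 m
Total H_L = 8.886 + 0.7644 = 9.650 m

H_L ≈ 9.65 m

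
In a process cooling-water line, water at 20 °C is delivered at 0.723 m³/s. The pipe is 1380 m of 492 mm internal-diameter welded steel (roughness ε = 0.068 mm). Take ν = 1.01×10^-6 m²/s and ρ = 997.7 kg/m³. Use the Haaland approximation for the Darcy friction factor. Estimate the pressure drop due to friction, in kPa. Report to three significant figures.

Δp ≈ 271 kPa

V = 4Q/(πD²) = 4·0.723/(π·0.492²) = 3.803 m/s
Re = VD/ν = 3.803·0.492/1.01×10^-6 = 1.85×10^6 → turbulent
ε/D = 0.068/492 = 1.38×10^-4
Haaland: f = 0.01340
h_f = f(L/D)V²/(2g) = 0.01340·(1380/0.492)·3.803²/(2·9.81) = 27.71 m
Δp = ρg·h_f = 997.7·9.81·27.71 = 271.2 kPa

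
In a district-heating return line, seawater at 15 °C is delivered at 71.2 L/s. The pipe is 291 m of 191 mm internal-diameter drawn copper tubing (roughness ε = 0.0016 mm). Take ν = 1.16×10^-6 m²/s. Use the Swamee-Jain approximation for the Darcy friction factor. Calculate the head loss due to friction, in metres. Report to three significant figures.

h_f ≈ 6.57 m

V = 4Q/(πD²) = 4·0.0712/(π·0.191²) = 2.485 m/s
Re = VD/ν = 2.485·0.191/1.16×10^-6 = 4.09×10^5 → turbulent
ε/D = 0.0016/191 = 8.38×10^-6
Swamee-Jain: f = 0.01369
h_f = f(L/D)V²/(2g) = 0.01369·(291/0.191)·2.485²/(2·9.81) = 6.566 m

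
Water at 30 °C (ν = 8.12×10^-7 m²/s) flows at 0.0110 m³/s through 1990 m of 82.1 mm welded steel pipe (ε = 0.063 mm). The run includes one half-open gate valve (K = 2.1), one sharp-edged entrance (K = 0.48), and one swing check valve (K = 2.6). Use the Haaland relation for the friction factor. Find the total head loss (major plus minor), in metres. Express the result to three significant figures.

H_L ≈ 107 m

V = 4Q/(πD²) = 2.078 m/s; V²/2g = 0.2201 m
Re = 2.10×10^5, ε/D = 7.67×10^-4 → f = 0.01987 (Haaland)
Major: h_f = f(L/D)·V²/2g = 0.01987·24239·0.2201 = 106.0 m
Minor: ΣK = 5.18; h_m = ΣK·V²/2g = 1.140 m
Total H_L = 106.0 + 1.140 = 107.1 m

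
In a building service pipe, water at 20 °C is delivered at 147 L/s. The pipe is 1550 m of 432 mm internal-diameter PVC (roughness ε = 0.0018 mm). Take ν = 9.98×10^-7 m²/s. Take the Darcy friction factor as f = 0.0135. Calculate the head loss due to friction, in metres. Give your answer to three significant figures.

V = 4Q/(πD²) = 4·0.147/(π·0.432²) = 1.003 m/s
h_f = f(L/D)V²/(2g) = 0.01350·(1550/0.432)·1.003²/(2·9.81) = 2.483 m

h_f ≈ 2.48 m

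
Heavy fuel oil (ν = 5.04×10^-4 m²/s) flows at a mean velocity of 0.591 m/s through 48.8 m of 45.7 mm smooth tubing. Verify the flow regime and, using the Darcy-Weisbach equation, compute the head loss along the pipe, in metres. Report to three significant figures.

h_f ≈ 22.7 m

Re = VD/ν = 0.591·0.04570/5.04×10^-4 = 53.6 → laminar (Re < 2300)
f = 64/Re = 1.194
h_f = f(L/D)V²/(2g) = 1.194·(48.8/0.04570)·0.591²/(2·9.81) = 22.70 m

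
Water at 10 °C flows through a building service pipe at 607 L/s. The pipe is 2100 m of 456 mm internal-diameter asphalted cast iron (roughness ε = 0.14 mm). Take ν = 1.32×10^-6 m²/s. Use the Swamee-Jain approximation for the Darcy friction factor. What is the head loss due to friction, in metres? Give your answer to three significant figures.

V = 4Q/(πD²) = 4·0.607/(π·0.456²) = 3.717 m/s
Re = VD/ν = 3.717·0.456/1.32×10^-6 = 1.28×10^6 → turbulent
ε/D = 0.14/456 = 3.07×10^-4
Swamee-Jain: f = 0.01567
h_f = f(L/D)V²/(2g) = 0.01567·(2100/0.456)·3.717²/(2·9.81) = 50.80 m

h_f ≈ 50.8 m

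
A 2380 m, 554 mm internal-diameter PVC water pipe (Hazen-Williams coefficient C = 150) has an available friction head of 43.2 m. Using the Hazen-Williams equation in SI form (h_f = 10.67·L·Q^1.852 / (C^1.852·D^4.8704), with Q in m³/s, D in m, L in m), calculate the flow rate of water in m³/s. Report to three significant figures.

Rearranging: Q = [h_f·C^1.852·D^4.8704 / (10.67·L)]^(1/1.852)
Q = [43.2·150^1.852·0.554^4.8704 / (10.67·2380)]^0.540 = 1.015 m³/s

Q ≈ 1.01 m³/s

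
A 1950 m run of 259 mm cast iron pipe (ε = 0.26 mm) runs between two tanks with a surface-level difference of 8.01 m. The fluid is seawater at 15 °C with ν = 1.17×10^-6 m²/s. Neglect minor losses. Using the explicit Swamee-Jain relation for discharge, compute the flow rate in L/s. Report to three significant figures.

Q ≈ 52.6 L/s

Swamee-Jain (Type II): Q = -0.965·√(gD⁵h_f/L)·ln[ε/(3.7D) + √(3.17ν²L/(gD³h_f))]
√(gD⁵h_f/L) = √(9.81·0.259⁵·8.01/1950) = 0.006853
ε/(3.7D) = 2.71×10^-4; √(3.17ν²L/(gD³h_f)) = 7.87×10^-5
Q = -0.965·0.006853·ln(3.500×10^-4) = 0.05262 m³/s
Check: V = 0.999 m/s, Re = 2.21×10^5, f = 0.02108, h_f = 8.07 m ≈ 8.01 m ✓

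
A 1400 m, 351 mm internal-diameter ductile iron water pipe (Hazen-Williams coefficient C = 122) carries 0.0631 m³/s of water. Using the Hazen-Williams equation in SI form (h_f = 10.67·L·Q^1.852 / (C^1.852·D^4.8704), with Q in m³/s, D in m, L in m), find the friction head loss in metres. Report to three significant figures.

h_f = 10.67·1400·0.0631^1.852 / (122^1.852·0.351^4.8704) = 2.007 m

h_f ≈ 2.01 m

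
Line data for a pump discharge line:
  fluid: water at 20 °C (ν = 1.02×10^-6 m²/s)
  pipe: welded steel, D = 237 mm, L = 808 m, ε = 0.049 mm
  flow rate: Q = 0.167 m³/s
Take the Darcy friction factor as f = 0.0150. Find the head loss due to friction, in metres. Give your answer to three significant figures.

V = 4Q/(πD²) = 4·0.167/(π·0.237²) = 3.786 m/s
h_f = f(L/D)V²/(2g) = 0.01500·(808/0.237)·3.786²/(2·9.81) = 37.35 m

h_f ≈ 37.4 m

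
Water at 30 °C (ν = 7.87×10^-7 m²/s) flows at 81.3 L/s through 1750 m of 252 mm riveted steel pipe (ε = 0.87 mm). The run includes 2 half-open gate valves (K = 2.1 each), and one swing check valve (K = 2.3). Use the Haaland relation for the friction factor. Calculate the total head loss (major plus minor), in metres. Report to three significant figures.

H_L ≈ 26.7 m

V = 4Q/(πD²) = 1.630 m/s; V²/2g = 0.1354 m
Re = 5.22×10^5, ε/D = 0.00345 → f = 0.02750 (Haaland)
Major: h_f = f(L/D)·V²/2g = 0.02750·6944·0.1354 = 25.86 m
Minor: ΣK = 6.50; h_m = ΣK·V²/2g = 0.8803 m
Total H_L = 25.86 + 0.8803 = 26.74 m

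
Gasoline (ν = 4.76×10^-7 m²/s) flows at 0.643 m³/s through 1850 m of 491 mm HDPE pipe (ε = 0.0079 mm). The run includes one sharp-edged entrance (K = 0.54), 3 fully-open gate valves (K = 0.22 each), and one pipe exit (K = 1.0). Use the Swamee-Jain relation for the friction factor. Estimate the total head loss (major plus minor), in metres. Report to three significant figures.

V = 4Q/(πD²) = 3.396 m/s; V²/2g = 0.5878 m
Re = 3.50×10^6, ε/D = 1.61×10^-5 → f = 0.01029 (Swamee-Jain)
Major: h_f = f(L/D)·V²/2g = 0.01029·3768·0.5878 = 22.78 m
Minor: ΣK = 2.20; h_m = ΣK·V²/2g = 1.293 m
Total H_L = 22.78 + 1.293 = 24.07 m

H_L ≈ 24.1 m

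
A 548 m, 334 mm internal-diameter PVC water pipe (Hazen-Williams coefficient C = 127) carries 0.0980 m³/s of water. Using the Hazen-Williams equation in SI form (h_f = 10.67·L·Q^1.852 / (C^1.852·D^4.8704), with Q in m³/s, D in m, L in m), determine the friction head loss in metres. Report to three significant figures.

h_f = 10.67·548·0.0980^1.852 / (127^1.852·0.334^4.8704) = 2.099 m

h_f ≈ 2.10 m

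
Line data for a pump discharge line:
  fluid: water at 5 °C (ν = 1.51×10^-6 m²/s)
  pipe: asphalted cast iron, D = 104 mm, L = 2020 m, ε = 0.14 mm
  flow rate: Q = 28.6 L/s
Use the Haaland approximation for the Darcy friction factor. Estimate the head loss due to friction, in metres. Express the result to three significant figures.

h_f ≈ 248 m

V = 4Q/(πD²) = 4·0.0286/(π·0.104²) = 3.367 m/s
Re = VD/ν = 3.367·0.104/1.51×10^-6 = 2.32×10^5 → turbulent
ε/D = 0.14/104 = 0.00135
Haaland: f = 0.02207
h_f = f(L/D)V²/(2g) = 0.02207·(2020/0.104)·3.367²/(2·9.81) = 247.6 m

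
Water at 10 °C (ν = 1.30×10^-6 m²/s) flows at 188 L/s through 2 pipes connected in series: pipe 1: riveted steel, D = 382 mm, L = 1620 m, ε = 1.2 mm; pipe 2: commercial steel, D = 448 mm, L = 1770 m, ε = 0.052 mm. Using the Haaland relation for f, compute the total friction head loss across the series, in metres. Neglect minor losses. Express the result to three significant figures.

Pipe 1: V = 1.640 m/s, Re = 4.82×10^5, ε/D = 0.00314, f = 0.02681, h_1 = f(L/D)V²/2g = 15.59 m
Pipe 2: V = 1.193 m/s, Re = 4.11×10^5, ε/D = 1.16×10^-4, f = 0.01477, h_2 = f(L/D)V²/2g = 4.230 m
Series → Q common, losses add: H = Σh = 19.82 m

H ≈ 19.8 m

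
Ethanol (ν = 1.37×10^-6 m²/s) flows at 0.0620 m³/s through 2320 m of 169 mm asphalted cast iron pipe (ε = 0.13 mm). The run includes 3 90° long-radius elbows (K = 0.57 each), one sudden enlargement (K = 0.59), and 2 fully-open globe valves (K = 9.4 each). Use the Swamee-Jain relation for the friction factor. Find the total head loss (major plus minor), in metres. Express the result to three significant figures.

V = 4Q/(πD²) = 2.764 m/s; V²/2g = 0.3894 m
Re = 3.41×10^5, ε/D = 7.69×10^-4 → f = 0.01960 (Swamee-Jain)
Major: h_f = f(L/D)·V²/2g = 0.01960·13728·0.3894 = 104.7 m
Minor: ΣK = 21.1; h_m = ΣK·V²/2g = 8.216 m
Total H_L = 104.7 + 8.216 = 113.0 m

H_L ≈ 113 m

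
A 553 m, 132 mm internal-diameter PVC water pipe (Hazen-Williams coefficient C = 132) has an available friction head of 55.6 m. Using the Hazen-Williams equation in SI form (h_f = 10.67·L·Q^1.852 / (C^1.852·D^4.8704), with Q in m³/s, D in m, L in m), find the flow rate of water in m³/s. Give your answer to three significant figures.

Q ≈ 0.0518 m³/s

Rearranging: Q = [h_f·C^1.852·D^4.8704 / (10.67·L)]^(1/1.852)
Q = [55.6·132^1.852·0.132^4.8704 / (10.67·553)]^0.540 = 0.05176 m³/s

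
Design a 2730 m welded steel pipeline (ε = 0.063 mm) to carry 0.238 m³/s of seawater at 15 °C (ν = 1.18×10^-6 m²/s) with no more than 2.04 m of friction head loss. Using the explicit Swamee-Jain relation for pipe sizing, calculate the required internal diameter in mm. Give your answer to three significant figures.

Swamee-Jain (Type III): D = 0.66·[ε^1.25·(LQ²/(gh_f))^4.75 + ν·Q^9.4·(L/(gh_f))^5.2]^0.04
LQ²/(gh_f) = 7.727; L/(gh_f) = 136.4
Term 1 = ε^1.25·(…)^4.75 = 0.0927; Term 2 = ν·Q^9.4·(…)^5.2 = 0.206
D = 0.66·(0.0927 + 0.206)^0.04 = 0.6288 m = 629 mm
Check: V = 0.766 m/s, Re = 4.08×10^5, f = 0.01482, h_f = 1.93 m ≈ 2.04 m ✓

D ≈ 629 mm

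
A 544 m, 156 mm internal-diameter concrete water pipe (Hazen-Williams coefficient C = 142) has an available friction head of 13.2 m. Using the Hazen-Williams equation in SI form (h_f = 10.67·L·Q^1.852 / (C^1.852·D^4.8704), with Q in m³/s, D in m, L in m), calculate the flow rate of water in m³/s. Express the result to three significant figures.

Q ≈ 0.0401 m³/s

Rearranging: Q = [h_f·C^1.852·D^4.8704 / (10.67·L)]^(1/1.852)
Q = [13.2·142^1.852·0.156^4.8704 / (10.67·544)]^0.540 = 0.04010 m³/s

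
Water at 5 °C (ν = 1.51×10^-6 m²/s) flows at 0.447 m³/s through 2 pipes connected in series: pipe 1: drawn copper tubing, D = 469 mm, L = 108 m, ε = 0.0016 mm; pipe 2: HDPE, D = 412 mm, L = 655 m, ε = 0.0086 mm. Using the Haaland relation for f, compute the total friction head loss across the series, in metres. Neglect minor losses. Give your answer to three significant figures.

Pipe 1: V = 2.587 m/s, Re = 8.04×10^5, ε/D = 3.41×10^-6, f = 0.01207, h_1 = f(L/D)V²/2g = 0.9486 m
Pipe 2: V = 3.353 m/s, Re = 9.15×10^5, ε/D = 2.09×10^-5, f = 0.01213, h_2 = f(L/D)V²/2g = 11.05 m
Series → Q common, losses add: H = Σh = 12.00 m

H ≈ 12.0 m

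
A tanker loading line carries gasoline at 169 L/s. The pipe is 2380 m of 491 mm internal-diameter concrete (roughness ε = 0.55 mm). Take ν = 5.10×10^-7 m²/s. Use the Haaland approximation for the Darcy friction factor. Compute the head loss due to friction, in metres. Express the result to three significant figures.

V = 4Q/(πD²) = 4·0.169/(π·0.491²) = 0.8926 m/s
Re = VD/ν = 0.8926·0.491/5.10×10^-7 = 8.59×10^5 → turbulent
ε/D = 0.55/491 = 0.00112
Haaland: f = 0.02051
h_f = f(L/D)V²/(2g) = 0.02051·(2380/0.491)·0.8926²/(2·9.81) = 4.038 m

h_f ≈ 4.04 m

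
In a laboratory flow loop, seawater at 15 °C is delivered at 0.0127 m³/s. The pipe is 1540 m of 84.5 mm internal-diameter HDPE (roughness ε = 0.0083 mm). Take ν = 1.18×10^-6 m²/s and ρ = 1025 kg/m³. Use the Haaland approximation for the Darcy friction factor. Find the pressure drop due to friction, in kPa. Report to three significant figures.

Δp ≈ 802 kPa

V = 4Q/(πD²) = 4·0.0127/(π·0.0845²) = 2.265 m/s
Re = VD/ν = 2.265·0.0845/1.18×10^-6 = 1.62×10^5 → turbulent
ε/D = 0.0083/84.5 = 9.82×10^-5
Haaland: f = 0.01674
h_f = f(L/D)V²/(2g) = 0.01674·(1540/0.0845)·2.265²/(2·9.81) = 79.76 m
Δp = ρg·h_f = 1025·9.81·79.76 = 802.0 kPa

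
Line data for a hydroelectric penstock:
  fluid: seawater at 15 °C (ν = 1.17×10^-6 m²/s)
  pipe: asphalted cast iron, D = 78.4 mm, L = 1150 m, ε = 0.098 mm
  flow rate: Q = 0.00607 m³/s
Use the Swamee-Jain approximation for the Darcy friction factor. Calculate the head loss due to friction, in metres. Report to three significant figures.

h_f ≈ 27.8 m

V = 4Q/(πD²) = 4·0.00607/(π·0.0784²) = 1.257 m/s
Re = VD/ν = 1.257·0.0784/1.17×10^-6 = 8.43×10^4 → turbulent
ε/D = 0.098/78.4 = 0.00125
Swamee-Jain: f = 0.02352
h_f = f(L/D)V²/(2g) = 0.02352·(1150/0.0784)·1.257²/(2·9.81) = 27.81 m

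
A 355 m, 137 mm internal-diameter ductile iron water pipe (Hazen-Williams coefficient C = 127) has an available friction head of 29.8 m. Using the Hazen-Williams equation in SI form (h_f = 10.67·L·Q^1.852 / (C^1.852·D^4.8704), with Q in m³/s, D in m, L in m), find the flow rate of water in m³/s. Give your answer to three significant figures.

Rearranging: Q = [h_f·C^1.852·D^4.8704 / (10.67·L)]^(1/1.852)
Q = [29.8·127^1.852·0.137^4.8704 / (10.67·355)]^0.540 = 0.04982 m³/s

Q ≈ 0.0498 m³/s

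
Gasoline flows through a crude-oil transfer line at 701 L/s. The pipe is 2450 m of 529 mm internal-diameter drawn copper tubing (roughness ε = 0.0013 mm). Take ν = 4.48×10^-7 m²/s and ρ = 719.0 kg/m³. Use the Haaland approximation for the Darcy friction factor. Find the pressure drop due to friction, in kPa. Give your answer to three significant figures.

V = 4Q/(πD²) = 4·0.701/(π·0.529²) = 3.189 m/s
Re = VD/ν = 3.189·0.529/4.48×10^-7 = 3.77×10^6 → turbulent
ε/D = 0.0013/529 = 2.46×10^-6
Haaland: f = 0.009482
h_f = f(L/D)V²/(2g) = 0.009482·(2450/0.529)·3.189²/(2·9.81) = 22.77 m
Δp = ρg·h_f = 719.0·9.81·22.77 = 160.6 kPa

Δp ≈ 161 kPa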